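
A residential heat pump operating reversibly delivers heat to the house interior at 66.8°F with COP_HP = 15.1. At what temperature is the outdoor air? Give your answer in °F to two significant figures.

32 °F

COP_HP = T_H/(T_H − T_C) gives T_H − T_C = T_H/COP.
With T_H = 292.48 K, T_C = 292.48 × (1 − 1/15.1) = 273.11 K.
Converting, 273.11 K = 31.93°F.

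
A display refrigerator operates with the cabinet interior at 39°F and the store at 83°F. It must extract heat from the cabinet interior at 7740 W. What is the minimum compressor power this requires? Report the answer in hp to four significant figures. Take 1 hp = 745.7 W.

In absolute terms T_C = 277.04 K and T_H = 301.48 K, so ΔT = 24.44 K.
COP_Carnot = T_C/ΔT = 277.04/24.44 = 11.33.
Ẇ_min = Q̇/COP_Carnot = 7740/11.33 = 682.9 W = 0.9158 hp.

0.9158 hp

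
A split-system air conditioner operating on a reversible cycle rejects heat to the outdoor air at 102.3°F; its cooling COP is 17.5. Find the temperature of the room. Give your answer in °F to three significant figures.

For a Carnot refrigerator COP_R = T_C/(T_H − T_C), so T_C = COP·T_H/(1 + COP).
With T_H = 312.21 K, T_C = 17.5 × 312.21/18.50 = 295.33 K.
Converting, 295.33 K = 71.92°F.

71.9 °F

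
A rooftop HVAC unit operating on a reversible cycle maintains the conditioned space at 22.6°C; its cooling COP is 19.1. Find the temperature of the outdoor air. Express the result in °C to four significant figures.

COP_R = T_C/(T_H − T_C) gives T_H − T_C = T_C/COP.
With T_C = 295.75 K, T_H = 295.75 × (1 + 1/19.1) = 311.23 K.
Converting, 311.23 K = 38.08°C.

38.08 °C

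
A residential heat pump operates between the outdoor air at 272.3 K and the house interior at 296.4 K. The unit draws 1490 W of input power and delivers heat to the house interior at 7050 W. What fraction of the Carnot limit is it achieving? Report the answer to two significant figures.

COP_actual = Q̇_H/Ẇ = 7050/1490 = 4.732.
The reservoir spacing is ΔT = 296.4 − 272.3 = 24.10 K.
COP_Carnot = T_H/ΔT = 296.40/24.10 = 12.30.
η_II = COP_actual/COP_Carnot = 4.732/12.30 = 0.3847.

0.38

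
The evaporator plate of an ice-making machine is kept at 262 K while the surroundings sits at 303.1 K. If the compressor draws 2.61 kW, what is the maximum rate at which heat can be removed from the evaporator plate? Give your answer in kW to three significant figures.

The reservoir spacing is ΔT = 303.1 − 262 = 41.10 K.
COP_Carnot = T_C/ΔT = 262.00/41.10 = 6.375.
Q̇_max = COP_Carnot × Ẇ = 6.375 × 2.610 kW = 16.64 kW.

16.6 kW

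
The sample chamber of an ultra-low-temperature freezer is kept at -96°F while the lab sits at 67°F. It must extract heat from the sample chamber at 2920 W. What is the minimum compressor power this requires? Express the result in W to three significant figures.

In absolute terms T_C = 202.04 K and T_H = 292.59 K, so ΔT = 90.56 K.
COP_Carnot = T_C/ΔT = 202.04/90.56 = 2.231.
Ẇ_min = Q̇/COP_Carnot = 2920/2.231 = 1309 W.

1310 W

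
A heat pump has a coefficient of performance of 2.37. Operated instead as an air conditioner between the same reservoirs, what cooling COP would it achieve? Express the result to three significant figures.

Since Q_H = Q_C + W for any cycle, COP_R = Q_C/W = Q_H/W − 1.
COP_R = 2.37 − 1 = 1.37.

1.37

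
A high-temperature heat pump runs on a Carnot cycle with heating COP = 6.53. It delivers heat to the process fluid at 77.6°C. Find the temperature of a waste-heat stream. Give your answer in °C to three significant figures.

23.9 °C

COP_HP = T_H/(T_H − T_C) gives T_H − T_C = T_H/COP.
With T_H = 350.75 K, T_C = 350.75 × (1 − 1/6.53) = 297.04 K.
Converting, 297.04 K = 23.89°C.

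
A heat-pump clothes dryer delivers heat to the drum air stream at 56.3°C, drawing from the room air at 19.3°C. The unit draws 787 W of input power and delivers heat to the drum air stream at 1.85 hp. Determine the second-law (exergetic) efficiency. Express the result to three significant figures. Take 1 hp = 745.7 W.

Converting, Q̇_H = 1.850 hp = 1380 W, so COP_actual = Q̇_H/Ẇ = 1380/787.0 = 1.753.
In absolute terms T_C = 292.45 K and T_H = 329.45 K, so ΔT = 37.00 K.
COP_Carnot = T_H/ΔT = 329.45/37.00 = 8.904.
η_II = COP_actual/COP_Carnot = 1.753/8.904 = 0.1969.

0.197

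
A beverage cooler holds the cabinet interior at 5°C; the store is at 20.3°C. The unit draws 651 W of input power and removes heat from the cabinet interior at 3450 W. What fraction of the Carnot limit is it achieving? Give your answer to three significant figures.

COP_actual = Q̇_C/Ẇ = 3450/651.0 = 5.300.
In absolute terms T_C = 278.15 K and T_H = 293.45 K, so ΔT = 15.30 K.
COP_Carnot = T_C/ΔT = 278.15/15.30 = 18.18.
η_II = COP_actual/COP_Carnot = 5.300/18.18 = 0.2915.

0.292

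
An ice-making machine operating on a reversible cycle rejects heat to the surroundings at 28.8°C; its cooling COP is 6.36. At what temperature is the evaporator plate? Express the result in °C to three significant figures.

For a Carnot refrigerator COP_R = T_C/(T_H − T_C), so T_C = COP·T_H/(1 + COP).
With T_H = 301.95 K, T_C = 6.36 × 301.95/7.360 = 260.92 K.
Converting, 260.92 K = -12.23°C.

-12.2 °C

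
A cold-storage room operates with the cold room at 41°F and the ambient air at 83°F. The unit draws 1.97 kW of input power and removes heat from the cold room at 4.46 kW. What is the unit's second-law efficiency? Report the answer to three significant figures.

0.190

COP_actual = Q̇_C/Ẇ = 4.460/1.970 = 2.264.
In absolute terms T_C = 278.15 K and T_H = 301.48 K, so ΔT = 23.33 K.
COP_Carnot = T_C/ΔT = 278.15/23.33 = 11.92.
η_II = COP_actual/COP_Carnot = 2.264/11.92 = 0.1899.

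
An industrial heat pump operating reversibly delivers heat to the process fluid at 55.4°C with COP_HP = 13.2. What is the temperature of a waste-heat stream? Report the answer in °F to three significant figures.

COP_HP = T_H/(T_H − T_C) gives T_H − T_C = T_H/COP.
With T_H = 328.55 K, T_C = 328.55 × (1 − 1/13.2) = 303.66 K.
Converting, 303.66 K = 86.92°F.

86.9 °F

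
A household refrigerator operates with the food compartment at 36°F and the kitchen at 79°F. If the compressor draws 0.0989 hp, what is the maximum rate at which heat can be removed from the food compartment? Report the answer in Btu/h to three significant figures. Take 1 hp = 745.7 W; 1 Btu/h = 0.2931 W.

In absolute terms T_C = 275.37 K and T_H = 299.26 K, so ΔT = 23.89 K.
COP_Carnot = T_C/ΔT = 275.37/23.89 = 11.53.
Q̇_max = COP_Carnot × Ẇ = 11.53 × 0.09890 hp = 1.140 hp = 2900 Btu/h.

2900 Btu/h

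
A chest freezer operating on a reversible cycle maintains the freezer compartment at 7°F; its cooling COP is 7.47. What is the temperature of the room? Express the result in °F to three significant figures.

COP_R = T_C/(T_H − T_C) gives T_H − T_C = T_C/COP.
With T_C = 259.26 K, T_H = 259.26 × (1 + 1/7.47) = 293.97 K.
Converting, 293.97 K = 69.47°F.

69.5 °F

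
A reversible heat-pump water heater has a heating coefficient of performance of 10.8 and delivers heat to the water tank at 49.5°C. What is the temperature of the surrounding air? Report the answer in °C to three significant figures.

COP_HP = T_H/(T_H − T_C) gives T_H − T_C = T_H/COP.
With T_H = 322.65 K, T_C = 322.65 × (1 − 1/10.8) = 292.77 K.
Converting, 292.77 K = 19.62°C.

19.6 °C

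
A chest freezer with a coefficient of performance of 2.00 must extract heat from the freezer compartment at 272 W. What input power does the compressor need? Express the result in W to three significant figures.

136 W

Ẇ = Q̇_C/COP = 272.0/2.00 = 136.0 W.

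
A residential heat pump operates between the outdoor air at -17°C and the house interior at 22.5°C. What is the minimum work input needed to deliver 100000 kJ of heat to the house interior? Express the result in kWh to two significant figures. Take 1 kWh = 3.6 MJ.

3.7 kWh

In absolute terms T_C = 256.15 K and T_H = 295.65 K, so ΔT = 39.50 K.
The reversible limit is COP_HP = T_H/ΔT = 7.485, so W_min = Q_H/COP = Q_H·ΔT/T_H.
W_min = 100000 × 39.50/295.65 = 13360 kJ = 3.711 kWh.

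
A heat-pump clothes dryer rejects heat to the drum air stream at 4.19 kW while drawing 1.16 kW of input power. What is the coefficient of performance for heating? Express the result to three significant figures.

The first law gives Q̇_H = Q̇_C + Ẇ, so the three rates are Q̇_C = 3.030, Q̇_H = 4.190, Ẇ = 1.160 kW.
COP_HP = Q̇_H/Ẇ = 4.190/1.160 = 3.612.

3.61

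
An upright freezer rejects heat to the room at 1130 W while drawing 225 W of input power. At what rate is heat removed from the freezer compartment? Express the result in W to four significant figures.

For a cyclic device the first law requires Q̇_H = Q̇_C + Ẇ.
Q̇_C = Q̇_H − Ẇ = 905.0 W.

905.0 W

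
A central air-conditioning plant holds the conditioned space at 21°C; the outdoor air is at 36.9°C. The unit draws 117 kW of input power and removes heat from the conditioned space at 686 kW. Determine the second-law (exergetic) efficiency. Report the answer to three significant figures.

0.317

COP_actual = Q̇_C/Ẇ = 686.0/117.0 = 5.863.
In absolute terms T_C = 294.15 K and T_H = 310.05 K, so ΔT = 15.90 K.
COP_Carnot = T_C/ΔT = 294.15/15.90 = 18.50.
η_II = COP_actual/COP_Carnot = 5.863/18.50 = 0.3169.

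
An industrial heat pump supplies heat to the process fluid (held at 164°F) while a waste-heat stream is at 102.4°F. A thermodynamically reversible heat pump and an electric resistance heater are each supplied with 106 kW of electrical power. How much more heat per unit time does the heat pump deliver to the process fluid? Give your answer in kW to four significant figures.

967.2 kW

In absolute terms T_C = 312.26 K and T_H = 346.48 K, so ΔT = 34.22 K.
COP_Carnot = T_H/ΔT = 346.48/34.22 = 10.12.
The heat pump delivers Q̇_H = COP × Ẇ = 1073 kW; the resistance heater delivers Ẇ = 106.0 kW.
Extra = (COP − 1)·Ẇ = 967.2 kW.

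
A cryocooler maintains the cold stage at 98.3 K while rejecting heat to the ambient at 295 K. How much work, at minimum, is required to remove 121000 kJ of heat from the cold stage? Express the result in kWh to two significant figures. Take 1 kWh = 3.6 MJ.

67 kWh

The reservoir spacing is ΔT = 295 − 98.3 = 196.7 K.
The reversible limit is COP_R = T_C/ΔT = 0.4997, so W_min = Q_C/COP = Q_C·ΔT/T_C.
W_min = 121000 × 196.7/98.30 = 242100 kJ = 67.26 kWh.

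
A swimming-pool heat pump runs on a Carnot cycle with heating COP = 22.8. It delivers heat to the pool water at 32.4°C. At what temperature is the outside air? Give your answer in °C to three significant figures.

COP_HP = T_H/(T_H − T_C) gives T_H − T_C = T_H/COP.
With T_H = 305.55 K, T_C = 305.55 × (1 − 1/22.8) = 292.15 K.
Converting, 292.15 K = 19.00°C.

19.0 °C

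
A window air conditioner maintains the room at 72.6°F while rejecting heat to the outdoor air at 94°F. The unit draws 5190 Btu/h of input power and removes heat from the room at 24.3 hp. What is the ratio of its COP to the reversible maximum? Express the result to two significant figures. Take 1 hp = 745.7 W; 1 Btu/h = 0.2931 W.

0.48

Converting, Q̇_C = 24.30 hp = 61820 Btu/h, so COP_actual = Q̇_C/Ẇ = 61820/5190 = 11.91.
In absolute terms T_C = 295.71 K and T_H = 307.59 K, so ΔT = 11.89 K.
COP_Carnot = T_C/ΔT = 295.71/11.89 = 24.87.
η_II = COP_actual/COP_Carnot = 11.91/24.87 = 0.4789.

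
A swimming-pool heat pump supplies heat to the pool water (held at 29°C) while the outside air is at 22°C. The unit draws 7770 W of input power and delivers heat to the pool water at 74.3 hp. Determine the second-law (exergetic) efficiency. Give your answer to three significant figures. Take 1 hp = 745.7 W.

Converting, Q̇_H = 74.30 hp = 55410 W, so COP_actual = Q̇_H/Ẇ = 55410/7770 = 7.131.
In absolute terms T_C = 295.15 K and T_H = 302.15 K, so ΔT = 7.000 K.
COP_Carnot = T_H/ΔT = 302.15/7.000 = 43.16.
η_II = COP_actual/COP_Carnot = 7.131/43.16 = 0.1652.

0.165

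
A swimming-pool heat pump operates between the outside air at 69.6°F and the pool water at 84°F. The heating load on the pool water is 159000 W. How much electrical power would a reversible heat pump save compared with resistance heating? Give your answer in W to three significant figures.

155000 W

In absolute terms T_C = 294.04 K and T_H = 302.04 K, so ΔT = 8.000 K.
COP_Carnot = T_H/ΔT = 302.04/8.000 = 37.75.
Resistance heating needs Ẇ_res = Q̇_H = 159000 W; the reversible heat pump needs only Ẇ_hp = Q̇_H/COP = 4211 W.
Saving = 159000 − 4211 = 154800 W.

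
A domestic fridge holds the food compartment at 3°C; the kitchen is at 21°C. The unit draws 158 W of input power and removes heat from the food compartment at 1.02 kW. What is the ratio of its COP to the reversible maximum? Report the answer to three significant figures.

Converting, Q̇_C = 1.020 kW = 1020 W, so COP_actual = Q̇_C/Ẇ = 1020/158.0 = 6.456.
In absolute terms T_C = 276.15 K and T_H = 294.15 K, so ΔT = 18.00 K.
COP_Carnot = T_C/ΔT = 276.15/18.00 = 15.34.
η_II = COP_actual/COP_Carnot = 6.456/15.34 = 0.4208.

0.421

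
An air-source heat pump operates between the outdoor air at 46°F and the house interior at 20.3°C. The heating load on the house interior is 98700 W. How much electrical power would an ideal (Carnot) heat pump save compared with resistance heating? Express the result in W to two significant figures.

94000 W

In absolute terms T_C = 280.93 K and T_H = 293.45 K, so ΔT = 12.52 K.
COP_Carnot = T_H/ΔT = 293.45/12.52 = 23.43.
Resistance heating needs Ẇ_res = Q̇_H = 98700 W; the reversible heat pump needs only Ẇ_hp = Q̇_H/COP = 4212 W.
Saving = 98700 − 4212 = 94490 W.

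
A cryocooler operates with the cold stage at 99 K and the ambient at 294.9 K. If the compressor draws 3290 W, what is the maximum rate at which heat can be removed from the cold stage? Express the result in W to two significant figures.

1700 W

The reservoir spacing is ΔT = 294.9 − 99 = 195.9 K.
COP_Carnot = T_C/ΔT = 99.00/195.9 = 0.5054.
Q̇_max = COP_Carnot × Ẇ = 0.5054 × 3290 W = 1663 W.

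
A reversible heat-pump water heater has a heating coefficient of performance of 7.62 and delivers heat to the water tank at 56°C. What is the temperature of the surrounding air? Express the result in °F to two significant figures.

COP_HP = T_H/(T_H − T_C) gives T_H − T_C = T_H/COP.
With T_H = 329.15 K, T_C = 329.15 × (1 − 1/7.62) = 285.95 K.
Converting, 285.95 K = 55.05°F.

55 °F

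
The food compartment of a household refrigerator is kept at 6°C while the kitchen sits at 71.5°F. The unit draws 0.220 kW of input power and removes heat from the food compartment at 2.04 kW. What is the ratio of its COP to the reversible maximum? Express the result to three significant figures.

COP_actual = Q̇_C/Ẇ = 2.040/0.2200 = 9.273.
In absolute terms T_C = 279.15 K and T_H = 295.09 K, so ΔT = 15.94 K.
COP_Carnot = T_C/ΔT = 279.15/15.94 = 17.51.
η_II = COP_actual/COP_Carnot = 9.273/17.51 = 0.5296.

0.530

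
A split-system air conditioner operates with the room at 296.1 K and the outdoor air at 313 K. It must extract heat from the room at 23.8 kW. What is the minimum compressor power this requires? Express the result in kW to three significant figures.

The reservoir spacing is ΔT = 313 − 296.1 = 16.90 K.
COP_Carnot = T_C/ΔT = 296.10/16.90 = 17.52.
Ẇ_min = Q̇/COP_Carnot = 23.80/17.52 = 1.358 kW.

1.36 kW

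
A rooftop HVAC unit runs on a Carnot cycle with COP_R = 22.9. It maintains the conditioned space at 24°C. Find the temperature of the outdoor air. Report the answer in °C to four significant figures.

36.98 °C

COP_R = T_C/(T_H − T_C) gives T_H − T_C = T_C/COP.
With T_C = 297.15 K, T_H = 297.15 × (1 + 1/22.9) = 310.13 K.
Converting, 310.13 K = 36.98°C.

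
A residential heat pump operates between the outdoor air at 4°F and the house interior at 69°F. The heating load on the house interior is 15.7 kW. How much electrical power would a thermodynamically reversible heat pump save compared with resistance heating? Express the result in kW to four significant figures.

In absolute terms T_C = 257.59 K and T_H = 293.71 K, so ΔT = 36.11 K.
COP_Carnot = T_H/ΔT = 293.71/36.11 = 8.133.
Resistance heating needs Ẇ_res = Q̇_H = 15.70 kW; the reversible heat pump needs only Ẇ_hp = Q̇_H/COP = 1.930 kW.
Saving = 15.70 − 1.930 = 13.77 kW.

13.77 kW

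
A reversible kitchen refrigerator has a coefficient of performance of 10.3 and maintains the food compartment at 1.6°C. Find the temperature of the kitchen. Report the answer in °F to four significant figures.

COP_R = T_C/(T_H − T_C) gives T_H − T_C = T_C/COP.
With T_C = 274.75 K, T_H = 274.75 × (1 + 1/10.3) = 301.42 K.
Converting, 301.42 K = 82.89°F.

82.89 °F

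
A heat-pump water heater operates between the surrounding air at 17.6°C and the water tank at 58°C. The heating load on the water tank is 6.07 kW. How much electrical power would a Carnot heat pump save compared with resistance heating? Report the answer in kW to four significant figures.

5.329 kW

In absolute terms T_C = 290.75 K and T_H = 331.15 K, so ΔT = 40.40 K.
COP_Carnot = T_H/ΔT = 331.15/40.40 = 8.197.
Resistance heating needs Ẇ_res = Q̇_H = 6.070 kW; the reversible heat pump needs only Ẇ_hp = Q̇_H/COP = 0.7405 kW.
Saving = 6.070 − 0.7405 = 5.329 kW.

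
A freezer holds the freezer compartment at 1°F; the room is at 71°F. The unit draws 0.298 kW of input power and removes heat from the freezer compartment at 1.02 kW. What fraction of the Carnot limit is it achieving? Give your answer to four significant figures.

COP_actual = Q̇_C/Ẇ = 1.020/0.2980 = 3.423.
In absolute terms T_C = 255.93 K and T_H = 294.82 K, so ΔT = 38.89 K.
COP_Carnot = T_C/ΔT = 255.93/38.89 = 6.581.
η_II = COP_actual/COP_Carnot = 3.423/6.581 = 0.5201.

0.5201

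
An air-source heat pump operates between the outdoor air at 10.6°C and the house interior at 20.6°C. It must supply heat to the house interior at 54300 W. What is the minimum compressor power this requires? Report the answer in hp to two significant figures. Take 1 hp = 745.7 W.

2.5 hp

In absolute terms T_C = 283.75 K and T_H = 293.75 K, so ΔT = 10.00 K.
COP_Carnot = T_H/ΔT = 293.75/10.00 = 29.38.
Ẇ_min = Q̇/COP_Carnot = 54300/29.38 = 1849 W = 2.479 hp.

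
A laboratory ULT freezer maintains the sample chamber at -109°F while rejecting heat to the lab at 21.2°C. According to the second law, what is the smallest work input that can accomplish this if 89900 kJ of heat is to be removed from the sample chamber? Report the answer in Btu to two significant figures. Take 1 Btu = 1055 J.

44000 Btu

In absolute terms T_C = 194.82 K and T_H = 294.35 K, so ΔT = 99.53 K.
The reversible limit is COP_R = T_C/ΔT = 1.957, so W_min = Q_C/COP = Q_C·ΔT/T_C.
W_min = 89900 × 99.53/194.82 = 45930 kJ = 43540 Btu.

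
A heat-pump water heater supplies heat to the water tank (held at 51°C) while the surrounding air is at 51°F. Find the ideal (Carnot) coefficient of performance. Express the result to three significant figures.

8.01

In absolute terms T_C = 283.71 K and T_H = 324.15 K, so ΔT = 40.44 K.
For a reversible cycle, COP_Carnot = T_H/ΔT = 324.15/40.44 = 8.015.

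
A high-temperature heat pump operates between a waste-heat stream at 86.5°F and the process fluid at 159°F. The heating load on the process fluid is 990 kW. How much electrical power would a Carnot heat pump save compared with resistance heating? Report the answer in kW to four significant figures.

874.0 kW

In absolute terms T_C = 303.43 K and T_H = 343.71 K, so ΔT = 40.28 K.
COP_Carnot = T_H/ΔT = 343.71/40.28 = 8.533.
Resistance heating needs Ẇ_res = Q̇_H = 990.0 kW; the reversible heat pump needs only Ẇ_hp = Q̇_H/COP = 116.0 kW.
Saving = 990.0 − 116.0 = 874.0 kW.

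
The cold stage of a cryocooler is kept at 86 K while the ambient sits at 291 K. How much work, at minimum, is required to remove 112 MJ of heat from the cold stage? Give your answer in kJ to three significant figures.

267000 kJ

The reservoir spacing is ΔT = 291 − 86 = 205.0 K.
The reversible limit is COP_R = T_C/ΔT = 0.4195, so W_min = Q_C/COP = Q_C·ΔT/T_C.
W_min = 112.0 × 205.0/86.00 = 267.0 MJ = 267000 kJ.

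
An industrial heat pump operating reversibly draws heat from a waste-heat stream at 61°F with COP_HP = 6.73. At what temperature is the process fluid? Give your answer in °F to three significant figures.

COP_HP = T_H/(T_H − T_C) rearranges to T_H = COP·T_C/(COP − 1).
With T_C = 289.26 K, T_H = 6.73 × 289.26/5.730 = 339.74 K.
Converting, 339.74 K = 151.87°F.

152 °F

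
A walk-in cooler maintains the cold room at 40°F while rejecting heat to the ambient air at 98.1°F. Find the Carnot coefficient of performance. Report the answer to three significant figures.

8.60

In absolute terms T_C = 277.59 K and T_H = 309.87 K, so ΔT = 32.28 K.
For a reversible cycle, COP_Carnot = T_C/ΔT = 277.59/32.28 = 8.600.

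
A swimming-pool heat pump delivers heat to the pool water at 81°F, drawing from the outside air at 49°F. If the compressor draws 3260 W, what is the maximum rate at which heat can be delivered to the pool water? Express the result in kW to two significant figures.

In absolute terms T_C = 282.59 K and T_H = 300.37 K, so ΔT = 17.78 K.
COP_Carnot = T_H/ΔT = 300.37/17.78 = 16.90.
Q̇_max = COP_Carnot × Ẇ = 16.90 × 3260 W = 55080 W = 55.08 kW.

55 kW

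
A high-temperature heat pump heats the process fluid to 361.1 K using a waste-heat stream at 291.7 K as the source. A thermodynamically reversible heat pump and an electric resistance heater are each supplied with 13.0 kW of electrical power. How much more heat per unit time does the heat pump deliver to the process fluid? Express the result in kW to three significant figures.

54.6 kW

The reservoir spacing is ΔT = 361.1 − 291.7 = 69.40 K.
COP_Carnot = T_H/ΔT = 361.10/69.40 = 5.203.
The heat pump delivers Q̇_H = COP × Ẇ = 67.64 kW; the resistance heater delivers Ẇ = 13.00 kW.
Extra = (COP − 1)·Ẇ = 54.64 kW.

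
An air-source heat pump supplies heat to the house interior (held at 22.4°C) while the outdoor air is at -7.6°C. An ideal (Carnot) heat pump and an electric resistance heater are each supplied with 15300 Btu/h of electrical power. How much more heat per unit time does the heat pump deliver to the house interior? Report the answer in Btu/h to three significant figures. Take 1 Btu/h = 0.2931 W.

135000 Btu/h

In absolute terms T_C = 265.55 K and T_H = 295.55 K, so ΔT = 30.00 K.
COP_Carnot = T_H/ΔT = 295.55/30.00 = 9.852.
The heat pump delivers Q̇_H = COP × Ẇ = 150700 Btu/h; the resistance heater delivers Ẇ = 15300 Btu/h.
Extra = (COP − 1)·Ẇ = 135400 Btu/h.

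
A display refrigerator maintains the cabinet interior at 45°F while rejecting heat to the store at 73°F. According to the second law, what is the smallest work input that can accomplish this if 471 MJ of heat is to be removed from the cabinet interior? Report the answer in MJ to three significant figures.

26.1 MJ

In absolute terms T_C = 280.37 K and T_H = 295.93 K, so ΔT = 15.56 K.
The reversible limit is COP_R = T_C/ΔT = 18.02, so W_min = Q_C/COP = Q_C·ΔT/T_C.
W_min = 471.0 × 15.56/280.37 = 26.13 MJ.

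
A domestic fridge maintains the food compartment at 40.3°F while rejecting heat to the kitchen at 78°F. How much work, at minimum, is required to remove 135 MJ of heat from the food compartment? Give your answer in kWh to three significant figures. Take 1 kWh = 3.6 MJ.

In absolute terms T_C = 277.76 K and T_H = 298.71 K, so ΔT = 20.94 K.
The reversible limit is COP_R = T_C/ΔT = 13.26, so W_min = Q_C/COP = Q_C·ΔT/T_C.
W_min = 135.0 × 20.94/277.76 = 10.18 MJ = 2.828 kWh.

2.83 kWh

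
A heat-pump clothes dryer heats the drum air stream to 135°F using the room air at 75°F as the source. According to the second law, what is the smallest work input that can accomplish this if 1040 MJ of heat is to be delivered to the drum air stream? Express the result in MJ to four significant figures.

104.9 MJ

In absolute terms T_C = 297.04 K and T_H = 330.37 K, so ΔT = 33.33 K.
The reversible limit is COP_HP = T_H/ΔT = 9.911, so W_min = Q_H/COP = Q_H·ΔT/T_H.
W_min = 1040 × 33.33/330.37 = 104.9 MJ.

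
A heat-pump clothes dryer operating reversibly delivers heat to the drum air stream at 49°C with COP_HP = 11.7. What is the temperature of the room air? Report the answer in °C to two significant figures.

COP_HP = T_H/(T_H − T_C) gives T_H − T_C = T_H/COP.
With T_H = 322.15 K, T_C = 322.15 × (1 − 1/11.7) = 294.62 K.
Converting, 294.62 K = 21.47°C.

21 °C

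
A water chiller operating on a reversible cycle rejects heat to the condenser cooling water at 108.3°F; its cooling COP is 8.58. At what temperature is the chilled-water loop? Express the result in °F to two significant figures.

For a Carnot refrigerator COP_R = T_C/(T_H − T_C), so T_C = COP·T_H/(1 + COP).
With T_H = 315.54 K, T_C = 8.58 × 315.54/9.580 = 282.60 K.
Converting, 282.60 K = 49.01°F.

49 °F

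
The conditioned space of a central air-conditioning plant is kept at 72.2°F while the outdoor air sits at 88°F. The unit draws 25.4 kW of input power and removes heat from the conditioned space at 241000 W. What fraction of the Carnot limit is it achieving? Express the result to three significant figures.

Converting, Q̇_C = 241000 W = 241.0 kW, so COP_actual = Q̇_C/Ẇ = 241.0/25.40 = 9.488.
In absolute terms T_C = 295.48 K and T_H = 304.26 K, so ΔT = 8.778 K.
COP_Carnot = T_C/ΔT = 295.48/8.778 = 33.66.
η_II = COP_actual/COP_Carnot = 9.488/33.66 = 0.2819.

0.282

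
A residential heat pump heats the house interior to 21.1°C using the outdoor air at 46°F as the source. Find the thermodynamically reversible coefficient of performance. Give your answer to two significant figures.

22

In absolute terms T_C = 280.93 K and T_H = 294.25 K, so ΔT = 13.32 K.
For a reversible cycle, COP_Carnot = T_H/ΔT = 294.25/13.32 = 22.09.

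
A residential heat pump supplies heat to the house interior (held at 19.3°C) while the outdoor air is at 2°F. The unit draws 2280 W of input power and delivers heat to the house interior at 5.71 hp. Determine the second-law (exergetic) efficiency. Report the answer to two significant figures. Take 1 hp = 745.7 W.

Converting, Q̇_H = 5.710 hp = 4258 W, so COP_actual = Q̇_H/Ẇ = 4258/2280 = 1.868.
In absolute terms T_C = 256.48 K and T_H = 292.45 K, so ΔT = 35.97 K.
COP_Carnot = T_H/ΔT = 292.45/35.97 = 8.131.
η_II = COP_actual/COP_Carnot = 1.868/8.131 = 0.2297.

0.23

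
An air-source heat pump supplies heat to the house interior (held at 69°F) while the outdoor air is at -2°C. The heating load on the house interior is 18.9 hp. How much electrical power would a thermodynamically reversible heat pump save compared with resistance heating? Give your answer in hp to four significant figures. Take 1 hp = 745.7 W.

In absolute terms T_C = 271.15 K and T_H = 293.71 K, so ΔT = 22.56 K.
COP_Carnot = T_H/ΔT = 293.71/22.56 = 13.02.
Resistance heating needs Ẇ_res = Q̇_H = 18.90 hp; the reversible heat pump needs only Ẇ_hp = Q̇_H/COP = 1.451 hp.
Saving = 18.90 − 1.451 = 17.45 hp.

17.45 hp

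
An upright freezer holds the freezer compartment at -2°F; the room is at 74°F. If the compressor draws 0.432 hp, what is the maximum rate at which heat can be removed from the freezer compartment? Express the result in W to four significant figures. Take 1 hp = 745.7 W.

In absolute terms T_C = 254.26 K and T_H = 296.48 K, so ΔT = 42.22 K.
COP_Carnot = T_C/ΔT = 254.26/42.22 = 6.022.
Q̇_max = COP_Carnot × Ẇ = 6.022 × 0.4320 hp = 2.601 hp = 1940 W.

1940 W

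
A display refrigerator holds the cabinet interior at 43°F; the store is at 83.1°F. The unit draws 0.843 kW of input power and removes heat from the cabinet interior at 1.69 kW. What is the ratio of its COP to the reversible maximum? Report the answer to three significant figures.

COP_actual = Q̇_C/Ẇ = 1.690/0.8430 = 2.005.
In absolute terms T_C = 279.26 K and T_H = 301.54 K, so ΔT = 22.28 K.
COP_Carnot = T_C/ΔT = 279.26/22.28 = 12.54.
η_II = COP_actual/COP_Carnot = 2.005/12.54 = 0.1599.

0.160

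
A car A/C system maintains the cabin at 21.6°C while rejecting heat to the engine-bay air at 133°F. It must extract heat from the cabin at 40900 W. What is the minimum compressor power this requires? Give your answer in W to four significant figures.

In absolute terms T_C = 294.75 K and T_H = 329.26 K, so ΔT = 34.51 K.
COP_Carnot = T_C/ΔT = 294.75/34.51 = 8.541.
Ẇ_min = Q̇/COP_Carnot = 40900/8.541 = 4789 W.

4789 W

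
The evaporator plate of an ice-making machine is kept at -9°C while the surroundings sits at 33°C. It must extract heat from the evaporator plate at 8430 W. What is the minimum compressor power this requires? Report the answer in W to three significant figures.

In absolute terms T_C = 264.15 K and T_H = 306.15 K, so ΔT = 42.00 K.
COP_Carnot = T_C/ΔT = 264.15/42.00 = 6.289.
Ẇ_min = Q̇/COP_Carnot = 8430/6.289 = 1340 W.

1340 W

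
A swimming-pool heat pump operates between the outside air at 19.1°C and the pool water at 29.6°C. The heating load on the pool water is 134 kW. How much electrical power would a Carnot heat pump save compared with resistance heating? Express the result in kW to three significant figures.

In absolute terms T_C = 292.25 K and T_H = 302.75 K, so ΔT = 10.50 K.
COP_Carnot = T_H/ΔT = 302.75/10.50 = 28.83.
Resistance heating needs Ẇ_res = Q̇_H = 134.0 kW; the reversible heat pump needs only Ẇ_hp = Q̇_H/COP = 4.647 kW.
Saving = 134.0 − 4.647 = 129.4 kW.

129 kW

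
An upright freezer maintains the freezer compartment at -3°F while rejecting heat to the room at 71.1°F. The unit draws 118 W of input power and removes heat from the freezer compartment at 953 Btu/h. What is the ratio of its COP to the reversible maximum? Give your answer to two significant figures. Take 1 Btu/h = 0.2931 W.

Converting, Q̇_C = 953.0 Btu/h = 279.3 W, so COP_actual = Q̇_C/Ẇ = 279.3/118.0 = 2.367.
In absolute terms T_C = 253.71 K and T_H = 294.87 K, so ΔT = 41.17 K.
COP_Carnot = T_C/ΔT = 253.71/41.17 = 6.163.
η_II = COP_actual/COP_Carnot = 2.367/6.163 = 0.3841.

0.38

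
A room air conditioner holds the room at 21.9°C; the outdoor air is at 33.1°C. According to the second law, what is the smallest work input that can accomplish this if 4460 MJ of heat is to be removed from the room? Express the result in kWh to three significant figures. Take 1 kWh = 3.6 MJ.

47.0 kWh

In absolute terms T_C = 295.05 K and T_H = 306.25 K, so ΔT = 11.20 K.
The reversible limit is COP_R = T_C/ΔT = 26.34, so W_min = Q_C/COP = Q_C·ΔT/T_C.
W_min = 4460 × 11.20/295.05 = 169.3 MJ = 47.03 kWh.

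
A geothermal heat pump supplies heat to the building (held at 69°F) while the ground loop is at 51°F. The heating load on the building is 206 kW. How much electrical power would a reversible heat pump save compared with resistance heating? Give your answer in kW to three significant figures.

In absolute terms T_C = 283.71 K and T_H = 293.71 K, so ΔT = 10.00 K.
COP_Carnot = T_H/ΔT = 293.71/10.00 = 29.37.
Resistance heating needs Ẇ_res = Q̇_H = 206.0 kW; the reversible heat pump needs only Ẇ_hp = Q̇_H/COP = 7.014 kW.
Saving = 206.0 − 7.014 = 199.0 kW.

199 kW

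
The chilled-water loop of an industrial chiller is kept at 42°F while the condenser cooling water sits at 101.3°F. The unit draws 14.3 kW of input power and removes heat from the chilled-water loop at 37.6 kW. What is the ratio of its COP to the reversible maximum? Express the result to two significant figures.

0.31

COP_actual = Q̇_C/Ẇ = 37.60/14.30 = 2.629.
In absolute terms T_C = 278.71 K and T_H = 311.65 K, so ΔT = 32.94 K.
COP_Carnot = T_C/ΔT = 278.71/32.94 = 8.460.
η_II = COP_actual/COP_Carnot = 2.629/8.460 = 0.3108.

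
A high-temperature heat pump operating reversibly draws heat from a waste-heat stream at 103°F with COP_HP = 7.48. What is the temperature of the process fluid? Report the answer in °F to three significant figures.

COP_HP = T_H/(T_H − T_C) rearranges to T_H = COP·T_C/(COP − 1).
With T_C = 312.59 K, T_H = 7.48 × 312.59/6.480 = 360.83 K.
Converting, 360.83 K = 189.83°F.

190 °F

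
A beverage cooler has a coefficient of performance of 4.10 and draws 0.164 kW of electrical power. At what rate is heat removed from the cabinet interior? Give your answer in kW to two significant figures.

0.67 kW

Q̇_C = COP × Ẇ = 4.10 × 0.1640 = 0.6724 kW.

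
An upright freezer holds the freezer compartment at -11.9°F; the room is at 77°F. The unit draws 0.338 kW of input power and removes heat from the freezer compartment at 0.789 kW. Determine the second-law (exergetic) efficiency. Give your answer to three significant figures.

0.463

COP_actual = Q̇_C/Ẇ = 0.7890/0.3380 = 2.334.
In absolute terms T_C = 248.76 K and T_H = 298.15 K, so ΔT = 49.39 K.
COP_Carnot = T_C/ΔT = 248.76/49.39 = 5.037.
η_II = COP_actual/COP_Carnot = 2.334/5.037 = 0.4635.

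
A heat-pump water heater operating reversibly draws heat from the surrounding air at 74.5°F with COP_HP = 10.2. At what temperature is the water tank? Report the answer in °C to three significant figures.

55.9 °C

COP_HP = T_H/(T_H − T_C) rearranges to T_H = COP·T_C/(COP − 1).
With T_C = 296.76 K, T_H = 10.2 × 296.76/9.200 = 329.02 K.
Converting, 329.02 K = 55.87°C.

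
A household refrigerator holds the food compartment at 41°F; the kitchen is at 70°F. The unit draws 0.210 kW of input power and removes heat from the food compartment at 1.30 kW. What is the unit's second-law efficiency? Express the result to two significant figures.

COP_actual = Q̇_C/Ẇ = 1.300/0.2100 = 6.190.
In absolute terms T_C = 278.15 K and T_H = 294.26 K, so ΔT = 16.11 K.
COP_Carnot = T_C/ΔT = 278.15/16.11 = 17.26.
η_II = COP_actual/COP_Carnot = 6.190/17.26 = 0.3586.

0.36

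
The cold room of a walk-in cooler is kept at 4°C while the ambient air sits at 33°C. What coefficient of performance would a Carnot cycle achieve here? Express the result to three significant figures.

In absolute terms T_C = 277.15 K and T_H = 306.15 K, so ΔT = 29.00 K.
For a reversible cycle, COP_Carnot = T_C/ΔT = 277.15/29.00 = 9.557.

9.56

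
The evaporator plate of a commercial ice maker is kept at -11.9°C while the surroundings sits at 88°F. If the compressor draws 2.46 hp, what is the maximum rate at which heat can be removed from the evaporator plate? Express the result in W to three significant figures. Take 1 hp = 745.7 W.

11100 W

In absolute terms T_C = 261.25 K and T_H = 304.26 K, so ΔT = 43.01 K.
COP_Carnot = T_C/ΔT = 261.25/43.01 = 6.074.
Q̇_max = COP_Carnot × Ẇ = 6.074 × 2.460 hp = 14.94 hp = 11140 W.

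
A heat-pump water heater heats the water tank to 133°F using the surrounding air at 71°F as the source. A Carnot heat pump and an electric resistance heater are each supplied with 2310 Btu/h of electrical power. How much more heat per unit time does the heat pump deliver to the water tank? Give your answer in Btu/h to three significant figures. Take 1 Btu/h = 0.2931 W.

19800 Btu/h

In absolute terms T_C = 294.82 K and T_H = 329.26 K, so ΔT = 34.44 K.
COP_Carnot = T_H/ΔT = 329.26/34.44 = 9.559.
The heat pump delivers Q̇_H = COP × Ẇ = 22080 Btu/h; the resistance heater delivers Ẇ = 2310 Btu/h.
Extra = (COP − 1)·Ẇ = 19770 Btu/h.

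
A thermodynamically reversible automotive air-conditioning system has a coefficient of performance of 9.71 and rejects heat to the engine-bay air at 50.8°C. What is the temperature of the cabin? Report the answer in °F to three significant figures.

For a Carnot refrigerator COP_R = T_C/(T_H − T_C), so T_C = COP·T_H/(1 + COP).
With T_H = 323.95 K, T_C = 9.71 × 323.95/10.71 = 293.70 K.
Converting, 293.70 K = 68.99°F.

69.0 °F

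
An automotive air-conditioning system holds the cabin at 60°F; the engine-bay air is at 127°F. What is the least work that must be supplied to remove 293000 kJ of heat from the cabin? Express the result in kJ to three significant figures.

In absolute terms T_C = 288.71 K and T_H = 325.93 K, so ΔT = 37.22 K.
The reversible limit is COP_R = T_C/ΔT = 7.756, so W_min = Q_C/COP = Q_C·ΔT/T_C.
W_min = 293000 × 37.22/288.71 = 37780 kJ.

37800 kJ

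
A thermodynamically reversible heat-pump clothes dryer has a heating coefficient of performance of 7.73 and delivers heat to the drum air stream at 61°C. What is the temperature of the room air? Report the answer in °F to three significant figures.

64.0 °F

COP_HP = T_H/(T_H − T_C) gives T_H − T_C = T_H/COP.
With T_H = 334.15 K, T_C = 334.15 × (1 − 1/7.73) = 290.92 K.
Converting, 290.92 K = 63.99°F.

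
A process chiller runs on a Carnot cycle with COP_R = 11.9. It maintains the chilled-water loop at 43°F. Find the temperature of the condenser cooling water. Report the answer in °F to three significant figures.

85.2 °F

COP_R = T_C/(T_H − T_C) gives T_H − T_C = T_C/COP.
With T_C = 279.26 K, T_H = 279.26 × (1 + 1/11.9) = 302.73 K.
Converting, 302.73 K = 85.24°F.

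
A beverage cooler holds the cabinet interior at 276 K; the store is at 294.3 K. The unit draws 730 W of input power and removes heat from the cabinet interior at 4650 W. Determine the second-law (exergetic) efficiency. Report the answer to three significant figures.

0.422

COP_actual = Q̇_C/Ẇ = 4650/730.0 = 6.370.
The reservoir spacing is ΔT = 294.3 − 276 = 18.30 K.
COP_Carnot = T_C/ΔT = 276.00/18.30 = 15.08.
η_II = COP_actual/COP_Carnot = 6.370/15.08 = 0.4223.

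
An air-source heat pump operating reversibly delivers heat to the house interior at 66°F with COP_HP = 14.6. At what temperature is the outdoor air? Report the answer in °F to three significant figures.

COP_HP = T_H/(T_H − T_C) gives T_H − T_C = T_H/COP.
With T_H = 292.04 K, T_C = 292.04 × (1 − 1/14.6) = 272.04 K.
Converting, 272.04 K = 30.00°F.

30.0 °F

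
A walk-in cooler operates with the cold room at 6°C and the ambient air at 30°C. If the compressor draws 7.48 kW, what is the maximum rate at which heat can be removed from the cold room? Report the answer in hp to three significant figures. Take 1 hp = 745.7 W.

In absolute terms T_C = 279.15 K and T_H = 303.15 K, so ΔT = 24.00 K.
COP_Carnot = T_C/ΔT = 279.15/24.00 = 11.63.
Q̇_max = COP_Carnot × Ẇ = 11.63 × 7.480 kW = 87.00 kW = 116.7 hp.

117 hp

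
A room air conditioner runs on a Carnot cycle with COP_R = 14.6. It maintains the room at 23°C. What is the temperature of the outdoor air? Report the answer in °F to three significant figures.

COP_R = T_C/(T_H − T_C) gives T_H − T_C = T_C/COP.
With T_C = 296.15 K, T_H = 296.15 × (1 + 1/14.6) = 316.43 K.
Converting, 316.43 K = 109.91°F.

110 °F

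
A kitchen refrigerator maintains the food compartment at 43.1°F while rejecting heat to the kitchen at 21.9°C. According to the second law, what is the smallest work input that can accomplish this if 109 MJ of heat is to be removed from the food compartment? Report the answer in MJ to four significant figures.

In absolute terms T_C = 279.32 K and T_H = 295.05 K, so ΔT = 15.73 K.
The reversible limit is COP_R = T_C/ΔT = 17.75, so W_min = Q_C/COP = Q_C·ΔT/T_C.
W_min = 109.0 × 15.73/279.32 = 6.140 MJ.

6.140 MJ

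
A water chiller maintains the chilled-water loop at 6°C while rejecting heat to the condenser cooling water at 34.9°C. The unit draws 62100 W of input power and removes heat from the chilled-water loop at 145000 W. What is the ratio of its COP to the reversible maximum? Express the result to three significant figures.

0.242

COP_actual = Q̇_C/Ẇ = 145000/62100 = 2.335.
In absolute terms T_C = 279.15 K and T_H = 308.05 K, so ΔT = 28.90 K.
COP_Carnot = T_C/ΔT = 279.15/28.90 = 9.659.
η_II = COP_actual/COP_Carnot = 2.335/9.659 = 0.2417.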